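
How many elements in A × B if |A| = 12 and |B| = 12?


|A × B| = |A| × |B|
= 12 × 12
= 144

|A × B| = 144


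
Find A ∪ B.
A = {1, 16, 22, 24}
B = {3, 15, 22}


A ∪ B = all elements in A or B (or both)
A = {1, 16, 22, 24}
B = {3, 15, 22}
A ∪ B = {1, 3, 15, 16, 22, 24}

A ∪ B = {1, 3, 15, 16, 22, 24}


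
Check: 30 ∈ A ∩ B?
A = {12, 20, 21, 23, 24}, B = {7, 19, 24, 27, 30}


A = {12, 20, 21, 23, 24}, B = {7, 19, 24, 27, 30}
A ∩ B = elements in both A and B
A ∩ B = {24}
Checking if 30 ∈ A ∩ B
30 is not in A ∩ B → False

30 ∉ A ∩ B


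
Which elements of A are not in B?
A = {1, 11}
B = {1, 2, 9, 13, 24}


A \ B = elements in A but not in B
A = {1, 11}
B = {1, 2, 9, 13, 24}
Remove from A any elements in B
A \ B = {11}

A \ B = {11}


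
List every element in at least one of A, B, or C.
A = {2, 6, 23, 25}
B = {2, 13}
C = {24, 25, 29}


A ∪ B = {2, 6, 13, 23, 25}
(A ∪ B) ∪ C = {2, 6, 13, 23, 24, 25, 29}

A ∪ B ∪ C = {2, 6, 13, 23, 24, 25, 29}


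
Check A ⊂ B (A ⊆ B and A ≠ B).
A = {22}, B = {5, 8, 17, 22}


A ⊂ B requires: A ⊆ B AND A ≠ B.
A ⊆ B? Yes
A = B? No
A ⊂ B: Yes (A is a proper subset of B)

Yes, A ⊂ B


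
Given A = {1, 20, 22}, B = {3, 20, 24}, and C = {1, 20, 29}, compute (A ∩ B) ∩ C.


A ∩ B = {20}
(A ∩ B) ∩ C = {20}

A ∩ B ∩ C = {20}


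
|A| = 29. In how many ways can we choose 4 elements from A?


C(n,k) = n! / (k!(n-k)!)
C(29,4) = 29! / (4!25!)
= 23751

C(29,4) = 23751


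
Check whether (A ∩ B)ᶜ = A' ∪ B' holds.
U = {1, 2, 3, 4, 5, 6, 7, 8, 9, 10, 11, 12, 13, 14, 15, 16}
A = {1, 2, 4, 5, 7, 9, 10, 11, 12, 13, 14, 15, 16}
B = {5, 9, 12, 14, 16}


LHS: A ∩ B = {5, 9, 12, 14, 16}
(A ∩ B)' = U \ (A ∩ B) = {1, 2, 3, 4, 6, 7, 8, 10, 11, 13, 15}
A' = {3, 6, 8}, B' = {1, 2, 3, 4, 6, 7, 8, 10, 11, 13, 15}
Claimed RHS: A' ∪ B' = {1, 2, 3, 4, 6, 7, 8, 10, 11, 13, 15}
Identity is VALID: LHS = RHS = {1, 2, 3, 4, 6, 7, 8, 10, 11, 13, 15} ✓

Identity is valid. (A ∩ B)' = A' ∪ B' = {1, 2, 3, 4, 6, 7, 8, 10, 11, 13, 15}


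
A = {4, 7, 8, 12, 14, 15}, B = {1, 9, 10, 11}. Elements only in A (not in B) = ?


A = {4, 7, 8, 12, 14, 15}
B = {1, 9, 10, 11}
Region: only in A (not in B)
Elements: {4, 7, 8, 12, 14, 15}

Elements only in A (not in B): {4, 7, 8, 12, 14, 15}


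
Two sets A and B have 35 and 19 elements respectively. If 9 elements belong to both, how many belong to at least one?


|A ∪ B| = |A| + |B| - |A ∩ B|
= 35 + 19 - 9
= 45

|A ∪ B| = 45


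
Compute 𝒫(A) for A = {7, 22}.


|A| = 2, so |P(A)| = 2^2 = 4
Enumerate subsets by cardinality (0 to 2):
∅, {7}, {22}, {7, 22}

P(A) has 4 subsets: ∅, {7}, {22}, {7, 22}


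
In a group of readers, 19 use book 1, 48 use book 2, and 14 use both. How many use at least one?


|A ∪ B| = |A| + |B| - |A ∩ B|
= 19 + 48 - 14
= 53

|A ∪ B| = 53


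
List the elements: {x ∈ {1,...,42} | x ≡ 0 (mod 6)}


Checking each candidate:
Condition: x in {1,...,42} with x ≡ 0 (mod 6)
Result = {6, 12, 18, 24, 30, 36, 42}

{6, 12, 18, 24, 30, 36, 42}


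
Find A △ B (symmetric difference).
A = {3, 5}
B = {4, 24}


A △ B = (A \ B) ∪ (B \ A) = elements in exactly one of A or B
A \ B = {3, 5}
B \ A = {4, 24}
A △ B = {3, 4, 5, 24}

A △ B = {3, 4, 5, 24}


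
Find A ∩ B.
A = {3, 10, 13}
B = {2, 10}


A ∩ B = elements in both A and B
A = {3, 10, 13}
B = {2, 10}
A ∩ B = {10}

A ∩ B = {10}


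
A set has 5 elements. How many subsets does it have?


Number of subsets = 2^n
= 2^5
= 32

|P(A)| = 32


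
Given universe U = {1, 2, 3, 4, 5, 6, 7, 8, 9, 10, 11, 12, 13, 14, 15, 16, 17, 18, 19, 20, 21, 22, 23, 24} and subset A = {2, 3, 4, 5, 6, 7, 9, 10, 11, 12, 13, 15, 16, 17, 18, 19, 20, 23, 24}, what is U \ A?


Aᶜ = U \ A = elements in U but not in A
U = {1, 2, 3, 4, 5, 6, 7, 8, 9, 10, 11, 12, 13, 14, 15, 16, 17, 18, 19, 20, 21, 22, 23, 24}
A = {2, 3, 4, 5, 6, 7, 9, 10, 11, 12, 13, 15, 16, 17, 18, 19, 20, 23, 24}
Aᶜ = {1, 8, 14, 21, 22}

Aᶜ = {1, 8, 14, 21, 22}


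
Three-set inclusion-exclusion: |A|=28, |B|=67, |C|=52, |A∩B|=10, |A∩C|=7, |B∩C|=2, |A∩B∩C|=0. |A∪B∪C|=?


|A∪B∪C| = |A|+|B|+|C| - |A∩B|-|A∩C|-|B∩C| + |A∩B∩C|
= 28+67+52 - 10-7-2 + 0
= 147 - 19 + 0
= 128

|A ∪ B ∪ C| = 128


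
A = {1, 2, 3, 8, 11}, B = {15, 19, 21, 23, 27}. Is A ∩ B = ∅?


Disjoint means A ∩ B = ∅.
A ∩ B = ∅
A ∩ B = ∅, so A and B are disjoint.

Yes, A and B are disjoint


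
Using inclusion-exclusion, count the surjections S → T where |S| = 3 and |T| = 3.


n = |S| = 3, k = |T| = 3. Surjections via inclusion-exclusion:
S(n,k) = Σ(-1)^i × C(k,i) × (k-i)^n, i=0 to k
i=0: (-1)^0×C(3,0)×3^3 = 27
i=1: (-1)^1×C(3,1)×2^3 = -24
i=2: (-1)^2×C(3,2)×1^3 = 3
i=3: (-1)^3×C(3,3)×0^3 = 0
Total = 6

Number of surjections = 6


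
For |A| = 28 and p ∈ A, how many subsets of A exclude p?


Subsets of A avoiding p are subsets of A \ {p}, which has 27 elements.
Count = 2^(n-1) = 2^27
= 134217728

Number of subsets avoiding p = 134217728


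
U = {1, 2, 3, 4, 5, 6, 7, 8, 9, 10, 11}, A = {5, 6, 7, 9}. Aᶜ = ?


Aᶜ = U \ A = elements in U but not in A
U = {1, 2, 3, 4, 5, 6, 7, 8, 9, 10, 11}
A = {5, 6, 7, 9}
Aᶜ = {1, 2, 3, 4, 8, 10, 11}

Aᶜ = {1, 2, 3, 4, 8, 10, 11}


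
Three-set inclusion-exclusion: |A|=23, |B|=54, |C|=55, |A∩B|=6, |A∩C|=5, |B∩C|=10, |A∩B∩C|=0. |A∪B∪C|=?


|A∪B∪C| = |A|+|B|+|C| - |A∩B|-|A∩C|-|B∩C| + |A∩B∩C|
= 23+54+55 - 6-5-10 + 0
= 132 - 21 + 0
= 111

|A ∪ B ∪ C| = 111


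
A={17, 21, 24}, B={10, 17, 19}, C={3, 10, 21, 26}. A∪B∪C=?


A ∪ B = {10, 17, 19, 21, 24}
(A ∪ B) ∪ C = {3, 10, 17, 19, 21, 24, 26}

A ∪ B ∪ C = {3, 10, 17, 19, 21, 24, 26}


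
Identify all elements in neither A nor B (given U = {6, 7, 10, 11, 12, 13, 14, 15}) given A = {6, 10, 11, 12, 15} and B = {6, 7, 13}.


A = {6, 10, 11, 12, 15}
B = {6, 7, 13}
Region: in neither A nor B (given U = {6, 7, 10, 11, 12, 13, 14, 15})
Elements: {14}

Elements in neither A nor B (given U = {6, 7, 10, 11, 12, 13, 14, 15}): {14}


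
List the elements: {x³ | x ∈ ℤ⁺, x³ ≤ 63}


Checking each candidate:
Condition: positive perfect cubes ≤ 63
Result = {1, 8, 27}

{1, 8, 27}


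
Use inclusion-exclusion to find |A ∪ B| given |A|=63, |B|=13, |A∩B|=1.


|A ∪ B| = |A| + |B| - |A ∩ B|
= 63 + 13 - 1
= 75

|A ∪ B| = 75


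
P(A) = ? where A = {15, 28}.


|A| = 2, so |P(A)| = 2^2 = 4
Enumerate subsets by cardinality (0 to 2):
∅, {15}, {28}, {15, 28}

P(A) has 4 subsets: ∅, {15}, {28}, {15, 28}


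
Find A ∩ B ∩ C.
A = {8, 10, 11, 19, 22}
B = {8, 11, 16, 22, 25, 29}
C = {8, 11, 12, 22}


A ∩ B = {8, 11, 22}
(A ∩ B) ∩ C = {8, 11, 22}

A ∩ B ∩ C = {8, 11, 22}


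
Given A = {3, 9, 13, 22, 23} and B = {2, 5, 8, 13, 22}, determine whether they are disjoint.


Disjoint means A ∩ B = ∅.
A ∩ B = {13, 22}
A ∩ B ≠ ∅, so A and B are NOT disjoint.

No, A and B are not disjoint (A ∩ B = {13, 22})


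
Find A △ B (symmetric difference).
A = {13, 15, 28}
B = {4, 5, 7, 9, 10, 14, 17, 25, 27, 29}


A △ B = (A \ B) ∪ (B \ A) = elements in exactly one of A or B
A \ B = {13, 15, 28}
B \ A = {4, 5, 7, 9, 10, 14, 17, 25, 27, 29}
A △ B = {4, 5, 7, 9, 10, 13, 14, 15, 17, 25, 27, 28, 29}

A △ B = {4, 5, 7, 9, 10, 13, 14, 15, 17, 25, 27, 28, 29}


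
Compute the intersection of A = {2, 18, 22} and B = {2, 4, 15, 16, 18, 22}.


A ∩ B = elements in both A and B
A = {2, 18, 22}
B = {2, 4, 15, 16, 18, 22}
A ∩ B = {2, 18, 22}

A ∩ B = {2, 18, 22}


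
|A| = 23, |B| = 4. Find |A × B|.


|A × B| = |A| × |B|
= 23 × 4
= 92

|A × B| = 92


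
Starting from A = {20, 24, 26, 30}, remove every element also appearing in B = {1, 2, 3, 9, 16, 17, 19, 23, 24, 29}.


A \ B = elements in A but not in B
A = {20, 24, 26, 30}
B = {1, 2, 3, 9, 16, 17, 19, 23, 24, 29}
Remove from A any elements in B
A \ B = {20, 26, 30}

A \ B = {20, 26, 30}


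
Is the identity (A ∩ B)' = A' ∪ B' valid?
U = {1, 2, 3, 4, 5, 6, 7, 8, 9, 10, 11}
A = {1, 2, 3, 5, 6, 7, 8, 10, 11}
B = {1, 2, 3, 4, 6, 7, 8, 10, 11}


LHS: A ∩ B = {1, 2, 3, 6, 7, 8, 10, 11}
(A ∩ B)' = U \ (A ∩ B) = {4, 5, 9}
A' = {4, 9}, B' = {5, 9}
Claimed RHS: A' ∪ B' = {4, 5, 9}
Identity is VALID: LHS = RHS = {4, 5, 9} ✓

Identity is valid. (A ∩ B)' = A' ∪ B' = {4, 5, 9}


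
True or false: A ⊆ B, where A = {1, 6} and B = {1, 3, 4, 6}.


A ⊆ B means every element of A is in B.
All elements of A are in B.
So A ⊆ B.

Yes, A ⊆ B


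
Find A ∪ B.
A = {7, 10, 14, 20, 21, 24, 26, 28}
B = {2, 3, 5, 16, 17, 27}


A ∪ B = all elements in A or B (or both)
A = {7, 10, 14, 20, 21, 24, 26, 28}
B = {2, 3, 5, 16, 17, 27}
A ∪ B = {2, 3, 5, 7, 10, 14, 16, 17, 20, 21, 24, 26, 27, 28}

A ∪ B = {2, 3, 5, 7, 10, 14, 16, 17, 20, 21, 24, 26, 27, 28}


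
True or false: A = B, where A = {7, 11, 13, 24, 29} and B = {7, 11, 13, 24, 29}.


Two sets are equal iff they have exactly the same elements.
A = {7, 11, 13, 24, 29}
B = {7, 11, 13, 24, 29}
Same elements → A = B

Yes, A = B


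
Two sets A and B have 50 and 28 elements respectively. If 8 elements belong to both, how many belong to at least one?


|A ∪ B| = |A| + |B| - |A ∩ B|
= 50 + 28 - 8
= 70

|A ∪ B| = 70


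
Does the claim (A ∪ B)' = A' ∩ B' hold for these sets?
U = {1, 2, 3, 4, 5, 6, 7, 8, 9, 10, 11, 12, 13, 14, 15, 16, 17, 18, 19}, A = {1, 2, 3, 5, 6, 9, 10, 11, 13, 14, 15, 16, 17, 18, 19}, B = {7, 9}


LHS: A ∪ B = {1, 2, 3, 5, 6, 7, 9, 10, 11, 13, 14, 15, 16, 17, 18, 19}
(A ∪ B)' = U \ (A ∪ B) = {4, 8, 12}
A' = {4, 7, 8, 12}, B' = {1, 2, 3, 4, 5, 6, 8, 10, 11, 12, 13, 14, 15, 16, 17, 18, 19}
Claimed RHS: A' ∩ B' = {4, 8, 12}
Identity is VALID: LHS = RHS = {4, 8, 12} ✓

Identity is valid. (A ∪ B)' = A' ∩ B' = {4, 8, 12}


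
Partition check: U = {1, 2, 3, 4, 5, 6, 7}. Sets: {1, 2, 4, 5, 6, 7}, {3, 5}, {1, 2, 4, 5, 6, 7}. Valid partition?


A partition requires: (1) non-empty parts, (2) pairwise disjoint, (3) union = U
Parts: {1, 2, 4, 5, 6, 7}, {3, 5}, {1, 2, 4, 5, 6, 7}
Union of parts: {1, 2, 3, 4, 5, 6, 7}
U = {1, 2, 3, 4, 5, 6, 7}
All non-empty? True
Pairwise disjoint? False
Covers U? True

No, not a valid partition


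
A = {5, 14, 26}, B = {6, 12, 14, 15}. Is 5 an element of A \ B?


A = {5, 14, 26}, B = {6, 12, 14, 15}
A \ B = elements in A but not in B
A \ B = {5, 26}
Checking if 5 ∈ A \ B
5 is in A \ B → True

5 ∈ A \ B


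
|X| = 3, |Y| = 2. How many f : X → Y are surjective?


n = |X| = 3, k = |Y| = 2. Surjections via inclusion-exclusion:
S(n,k) = Σ(-1)^i × C(k,i) × (k-i)^n, i=0 to k
i=0: (-1)^0×C(2,0)×2^3 = 8
i=1: (-1)^1×C(2,1)×1^3 = -2
i=2: (-1)^2×C(2,2)×0^3 = 0
Total = 6

Number of surjections = 6


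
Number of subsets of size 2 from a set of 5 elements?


C(n,k) = n! / (k!(n-k)!)
C(5,2) = 5! / (2!3!)
= 10

C(5,2) = 10


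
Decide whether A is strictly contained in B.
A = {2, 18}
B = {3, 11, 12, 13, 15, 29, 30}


A ⊂ B requires: A ⊆ B AND A ≠ B.
A ⊆ B? No
A ⊄ B, so A is not a proper subset.

No, A is not a proper subset of B


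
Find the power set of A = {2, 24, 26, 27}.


|A| = 4, so |P(A)| = 2^4 = 16
Enumerate subsets by cardinality (0 to 4):
∅, {2}, {24}, {26}, {27}, {2, 24}, {2, 26}, {2, 27}, {24, 26}, {24, 27}, {26, 27}, {2, 24, 26}, {2, 24, 27}, {2, 26, 27}, {24, 26, 27}, {2, 24, 26, 27}

P(A) has 16 subsets: ∅, {2}, {24}, {26}, {27}, {2, 24}, {2, 26}, {2, 27}, {24, 26}, {24, 27}, {26, 27}, {2, 24, 26}, {2, 24, 27}, {2, 26, 27}, {24, 26, 27}, {2, 24, 26, 27}


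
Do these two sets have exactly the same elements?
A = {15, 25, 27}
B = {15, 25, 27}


Two sets are equal iff they have exactly the same elements.
A = {15, 25, 27}
B = {15, 25, 27}
Same elements → A = B

Yes, A = B


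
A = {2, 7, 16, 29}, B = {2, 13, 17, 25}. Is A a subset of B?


A ⊆ B means every element of A is in B.
Elements in A not in B: {7, 16, 29}
So A ⊄ B.

No, A ⊄ B


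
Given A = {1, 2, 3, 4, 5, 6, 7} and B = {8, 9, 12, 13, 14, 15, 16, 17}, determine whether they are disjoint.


Disjoint means A ∩ B = ∅.
A ∩ B = ∅
A ∩ B = ∅, so A and B are disjoint.

Yes, A and B are disjoint


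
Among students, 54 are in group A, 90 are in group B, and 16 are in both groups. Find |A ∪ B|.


|A ∪ B| = |A| + |B| - |A ∩ B|
= 54 + 90 - 16
= 128

|A ∪ B| = 128


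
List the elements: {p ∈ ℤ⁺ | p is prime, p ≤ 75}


Checking each candidate:
Condition: primes ≤ 75
Result = {2, 3, 5, 7, 11, 13, 17, 19, 23, 29, 31, 37, 41, 43, 47, 53, 59, 61, 67, 71, 73}

{2, 3, 5, 7, 11, 13, 17, 19, 23, 29, 31, 37, 41, 43, 47, 53, 59, 61, 67, 71, 73}


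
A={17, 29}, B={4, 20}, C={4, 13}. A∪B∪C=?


A ∪ B = {4, 17, 20, 29}
(A ∪ B) ∪ C = {4, 13, 17, 20, 29}

A ∪ B ∪ C = {4, 13, 17, 20, 29}


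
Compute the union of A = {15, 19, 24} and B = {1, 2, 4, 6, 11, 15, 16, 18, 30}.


A ∪ B = all elements in A or B (or both)
A = {15, 19, 24}
B = {1, 2, 4, 6, 11, 15, 16, 18, 30}
A ∪ B = {1, 2, 4, 6, 11, 15, 16, 18, 19, 24, 30}

A ∪ B = {1, 2, 4, 6, 11, 15, 16, 18, 19, 24, 30}


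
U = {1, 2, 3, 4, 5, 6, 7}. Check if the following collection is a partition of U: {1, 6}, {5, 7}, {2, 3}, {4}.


A partition requires: (1) non-empty parts, (2) pairwise disjoint, (3) union = U
Parts: {1, 6}, {5, 7}, {2, 3}, {4}
Union of parts: {1, 2, 3, 4, 5, 6, 7}
U = {1, 2, 3, 4, 5, 6, 7}
All non-empty? True
Pairwise disjoint? True
Covers U? True

Yes, valid partition


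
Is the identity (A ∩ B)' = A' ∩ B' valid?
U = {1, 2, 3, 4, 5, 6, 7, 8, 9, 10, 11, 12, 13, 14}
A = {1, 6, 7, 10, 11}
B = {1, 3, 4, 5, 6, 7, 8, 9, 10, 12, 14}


LHS: A ∩ B = {1, 6, 7, 10}
(A ∩ B)' = U \ (A ∩ B) = {2, 3, 4, 5, 8, 9, 11, 12, 13, 14}
A' = {2, 3, 4, 5, 8, 9, 12, 13, 14}, B' = {2, 11, 13}
Claimed RHS: A' ∩ B' = {2, 13}
Identity is INVALID: LHS = {2, 3, 4, 5, 8, 9, 11, 12, 13, 14} but the RHS claimed here equals {2, 13}. The correct form is (A ∩ B)' = A' ∪ B'.

Identity is invalid: (A ∩ B)' = {2, 3, 4, 5, 8, 9, 11, 12, 13, 14} but A' ∩ B' = {2, 13}. The correct De Morgan law is (A ∩ B)' = A' ∪ B'.


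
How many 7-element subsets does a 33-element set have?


C(n,k) = n! / (k!(n-k)!)
C(33,7) = 33! / (7!26!)
= 4272048

C(33,7) = 4272048


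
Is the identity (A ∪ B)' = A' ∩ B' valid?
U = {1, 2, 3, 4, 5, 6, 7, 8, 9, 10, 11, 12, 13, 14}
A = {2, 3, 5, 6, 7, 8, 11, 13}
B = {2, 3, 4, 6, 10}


LHS: A ∪ B = {2, 3, 4, 5, 6, 7, 8, 10, 11, 13}
(A ∪ B)' = U \ (A ∪ B) = {1, 9, 12, 14}
A' = {1, 4, 9, 10, 12, 14}, B' = {1, 5, 7, 8, 9, 11, 12, 13, 14}
Claimed RHS: A' ∩ B' = {1, 9, 12, 14}
Identity is VALID: LHS = RHS = {1, 9, 12, 14} ✓

Identity is valid. (A ∪ B)' = A' ∩ B' = {1, 9, 12, 14}


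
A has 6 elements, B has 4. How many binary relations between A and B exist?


A relation from A to B is any subset of A × B.
|A × B| = 6 × 4 = 24
# relations = 2^|A × B| = 2^24 = 16777216

Number of relations = 16777216


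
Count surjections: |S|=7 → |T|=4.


n = |S| = 7, k = |T| = 4. Surjections via inclusion-exclusion:
S(n,k) = Σ(-1)^i × C(k,i) × (k-i)^n, i=0 to k
i=0: (-1)^0×C(4,0)×4^7 = 16384
i=1: (-1)^1×C(4,1)×3^7 = -8748
i=2: (-1)^2×C(4,2)×2^7 = 768
i=3: (-1)^3×C(4,3)×1^7 = -4
i=4: (-1)^4×C(4,4)×0^7 = 0
Total = 8400

Number of surjections = 8400


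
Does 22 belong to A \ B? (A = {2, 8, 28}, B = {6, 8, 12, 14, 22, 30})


A = {2, 8, 28}, B = {6, 8, 12, 14, 22, 30}
A \ B = elements in A but not in B
A \ B = {2, 28}
Checking if 22 ∈ A \ B
22 is not in A \ B → False

22 ∉ A \ B


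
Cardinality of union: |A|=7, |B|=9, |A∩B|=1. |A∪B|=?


|A ∪ B| = |A| + |B| - |A ∩ B|
= 7 + 9 - 1
= 15

|A ∪ B| = 15


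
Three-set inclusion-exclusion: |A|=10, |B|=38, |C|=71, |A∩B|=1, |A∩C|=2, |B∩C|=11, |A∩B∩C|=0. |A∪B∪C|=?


|A∪B∪C| = |A|+|B|+|C| - |A∩B|-|A∩C|-|B∩C| + |A∩B∩C|
= 10+38+71 - 1-2-11 + 0
= 119 - 14 + 0
= 105

|A ∪ B ∪ C| = 105


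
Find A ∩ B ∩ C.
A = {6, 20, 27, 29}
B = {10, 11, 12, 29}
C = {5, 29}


A ∩ B = {29}
(A ∩ B) ∩ C = {29}

A ∩ B ∩ C = {29}


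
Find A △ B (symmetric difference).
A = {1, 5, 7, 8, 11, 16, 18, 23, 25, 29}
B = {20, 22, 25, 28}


A △ B = (A \ B) ∪ (B \ A) = elements in exactly one of A or B
A \ B = {1, 5, 7, 8, 11, 16, 18, 23, 29}
B \ A = {20, 22, 28}
A △ B = {1, 5, 7, 8, 11, 16, 18, 20, 22, 23, 28, 29}

A △ B = {1, 5, 7, 8, 11, 16, 18, 20, 22, 23, 28, 29}


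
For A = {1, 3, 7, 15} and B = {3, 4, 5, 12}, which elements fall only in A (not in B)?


A = {1, 3, 7, 15}
B = {3, 4, 5, 12}
Region: only in A (not in B)
Elements: {1, 7, 15}

Elements only in A (not in B): {1, 7, 15}


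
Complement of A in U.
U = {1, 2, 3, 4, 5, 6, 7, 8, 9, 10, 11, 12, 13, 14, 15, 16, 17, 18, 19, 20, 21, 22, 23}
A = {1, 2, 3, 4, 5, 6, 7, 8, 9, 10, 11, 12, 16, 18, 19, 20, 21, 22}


Aᶜ = U \ A = elements in U but not in A
U = {1, 2, 3, 4, 5, 6, 7, 8, 9, 10, 11, 12, 13, 14, 15, 16, 17, 18, 19, 20, 21, 22, 23}
A = {1, 2, 3, 4, 5, 6, 7, 8, 9, 10, 11, 12, 16, 18, 19, 20, 21, 22}
Aᶜ = {13, 14, 15, 17, 23}

Aᶜ = {13, 14, 15, 17, 23}


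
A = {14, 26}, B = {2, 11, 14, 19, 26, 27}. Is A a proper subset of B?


A ⊂ B requires: A ⊆ B AND A ≠ B.
A ⊆ B? Yes
A = B? No
A ⊂ B: Yes (A is a proper subset of B)

Yes, A ⊂ B


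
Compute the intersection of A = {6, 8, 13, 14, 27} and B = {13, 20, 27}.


A ∩ B = elements in both A and B
A = {6, 8, 13, 14, 27}
B = {13, 20, 27}
A ∩ B = {13, 27}

A ∩ B = {13, 27}


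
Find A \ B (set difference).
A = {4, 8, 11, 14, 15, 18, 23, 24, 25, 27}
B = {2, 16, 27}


A \ B = elements in A but not in B
A = {4, 8, 11, 14, 15, 18, 23, 24, 25, 27}
B = {2, 16, 27}
Remove from A any elements in B
A \ B = {4, 8, 11, 14, 15, 18, 23, 24, 25}

A \ B = {4, 8, 11, 14, 15, 18, 23, 24, 25}


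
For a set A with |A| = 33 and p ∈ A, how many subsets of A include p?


Subsets of A containing p correspond to subsets of A \ {p}, which has 32 elements.
Count = 2^(n-1) = 2^32
= 4294967296

Number of subsets containing p = 4294967296


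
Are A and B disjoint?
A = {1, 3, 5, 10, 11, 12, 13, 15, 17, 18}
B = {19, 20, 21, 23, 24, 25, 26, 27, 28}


Disjoint means A ∩ B = ∅.
A ∩ B = ∅
A ∩ B = ∅, so A and B are disjoint.

Yes, A and B are disjoint


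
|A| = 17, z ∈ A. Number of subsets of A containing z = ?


Subsets of A containing z correspond to subsets of A \ {z}, which has 16 elements.
Count = 2^(n-1) = 2^16
= 65536

Number of subsets containing z = 65536


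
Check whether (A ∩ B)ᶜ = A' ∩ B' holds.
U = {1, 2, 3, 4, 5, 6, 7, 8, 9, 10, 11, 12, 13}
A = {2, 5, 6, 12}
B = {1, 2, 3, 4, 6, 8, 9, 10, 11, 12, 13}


LHS: A ∩ B = {2, 6, 12}
(A ∩ B)' = U \ (A ∩ B) = {1, 3, 4, 5, 7, 8, 9, 10, 11, 13}
A' = {1, 3, 4, 7, 8, 9, 10, 11, 13}, B' = {5, 7}
Claimed RHS: A' ∩ B' = {7}
Identity is INVALID: LHS = {1, 3, 4, 5, 7, 8, 9, 10, 11, 13} but the RHS claimed here equals {7}. The correct form is (A ∩ B)' = A' ∪ B'.

Identity is invalid: (A ∩ B)' = {1, 3, 4, 5, 7, 8, 9, 10, 11, 13} but A' ∩ B' = {7}. The correct De Morgan law is (A ∩ B)' = A' ∪ B'.


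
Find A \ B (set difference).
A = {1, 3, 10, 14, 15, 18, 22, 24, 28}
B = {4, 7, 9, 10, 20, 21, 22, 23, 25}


A \ B = elements in A but not in B
A = {1, 3, 10, 14, 15, 18, 22, 24, 28}
B = {4, 7, 9, 10, 20, 21, 22, 23, 25}
Remove from A any elements in B
A \ B = {1, 3, 14, 15, 18, 24, 28}

A \ B = {1, 3, 14, 15, 18, 24, 28}


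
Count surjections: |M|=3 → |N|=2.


n = |M| = 3, k = |N| = 2. Surjections via inclusion-exclusion:
S(n,k) = Σ(-1)^i × C(k,i) × (k-i)^n, i=0 to k
i=0: (-1)^0×C(2,0)×2^3 = 8
i=1: (-1)^1×C(2,1)×1^3 = -2
i=2: (-1)^2×C(2,2)×0^3 = 0
Total = 6

Number of surjections = 6


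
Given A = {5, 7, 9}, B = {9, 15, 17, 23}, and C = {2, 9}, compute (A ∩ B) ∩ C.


A ∩ B = {9}
(A ∩ B) ∩ C = {9}

A ∩ B ∩ C = {9}


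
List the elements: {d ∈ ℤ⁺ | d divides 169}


Checking each candidate:
Condition: positive divisors of 169
Result = {1, 13, 169}

{1, 13, 169}


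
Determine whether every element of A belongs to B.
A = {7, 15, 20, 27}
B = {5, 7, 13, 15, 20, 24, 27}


A ⊆ B means every element of A is in B.
All elements of A are in B.
So A ⊆ B.

Yes, A ⊆ B


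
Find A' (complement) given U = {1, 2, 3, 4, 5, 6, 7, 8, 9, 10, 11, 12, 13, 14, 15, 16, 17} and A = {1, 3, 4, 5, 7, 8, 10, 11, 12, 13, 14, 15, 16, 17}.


Aᶜ = U \ A = elements in U but not in A
U = {1, 2, 3, 4, 5, 6, 7, 8, 9, 10, 11, 12, 13, 14, 15, 16, 17}
A = {1, 3, 4, 5, 7, 8, 10, 11, 12, 13, 14, 15, 16, 17}
Aᶜ = {2, 6, 9}

Aᶜ = {2, 6, 9}


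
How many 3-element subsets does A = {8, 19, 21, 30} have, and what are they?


|A| = 4, so A has C(4,3) = 4 subsets of size 3.
Enumerate by choosing 3 elements from A at a time:
{8, 19, 21}, {8, 19, 30}, {8, 21, 30}, {19, 21, 30}

3-element subsets (4 total): {8, 19, 21}, {8, 19, 30}, {8, 21, 30}, {19, 21, 30}


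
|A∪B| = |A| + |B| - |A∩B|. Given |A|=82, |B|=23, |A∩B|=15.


|A ∪ B| = |A| + |B| - |A ∩ B|
= 82 + 23 - 15
= 90

|A ∪ B| = 90


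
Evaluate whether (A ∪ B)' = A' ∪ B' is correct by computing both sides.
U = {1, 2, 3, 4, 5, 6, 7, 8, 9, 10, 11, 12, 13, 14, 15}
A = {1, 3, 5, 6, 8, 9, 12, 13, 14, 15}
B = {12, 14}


LHS: A ∪ B = {1, 3, 5, 6, 8, 9, 12, 13, 14, 15}
(A ∪ B)' = U \ (A ∪ B) = {2, 4, 7, 10, 11}
A' = {2, 4, 7, 10, 11}, B' = {1, 2, 3, 4, 5, 6, 7, 8, 9, 10, 11, 13, 15}
Claimed RHS: A' ∪ B' = {1, 2, 3, 4, 5, 6, 7, 8, 9, 10, 11, 13, 15}
Identity is INVALID: LHS = {2, 4, 7, 10, 11} but the RHS claimed here equals {1, 2, 3, 4, 5, 6, 7, 8, 9, 10, 11, 13, 15}. The correct form is (A ∪ B)' = A' ∩ B'.

Identity is invalid: (A ∪ B)' = {2, 4, 7, 10, 11} but A' ∪ B' = {1, 2, 3, 4, 5, 6, 7, 8, 9, 10, 11, 13, 15}. The correct De Morgan law is (A ∪ B)' = A' ∩ B'.


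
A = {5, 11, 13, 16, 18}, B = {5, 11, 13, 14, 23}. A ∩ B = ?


A ∩ B = elements in both A and B
A = {5, 11, 13, 16, 18}
B = {5, 11, 13, 14, 23}
A ∩ B = {5, 11, 13}

A ∩ B = {5, 11, 13}


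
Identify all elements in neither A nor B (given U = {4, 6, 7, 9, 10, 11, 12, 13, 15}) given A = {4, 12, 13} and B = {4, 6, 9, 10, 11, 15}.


A = {4, 12, 13}
B = {4, 6, 9, 10, 11, 15}
Region: in neither A nor B (given U = {4, 6, 7, 9, 10, 11, 12, 13, 15})
Elements: {7}

Elements in neither A nor B (given U = {4, 6, 7, 9, 10, 11, 12, 13, 15}): {7}


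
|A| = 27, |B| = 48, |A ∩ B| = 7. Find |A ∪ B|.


|A ∪ B| = |A| + |B| - |A ∩ B|
= 27 + 48 - 7
= 68

|A ∪ B| = 68


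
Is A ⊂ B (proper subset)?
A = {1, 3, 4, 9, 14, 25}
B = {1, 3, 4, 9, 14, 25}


A ⊂ B requires: A ⊆ B AND A ≠ B.
A ⊆ B? Yes
A = B? Yes
A = B, so A is not a PROPER subset.

No, A is not a proper subset of B


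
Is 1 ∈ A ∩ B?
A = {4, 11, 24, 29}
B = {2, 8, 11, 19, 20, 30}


A = {4, 11, 24, 29}, B = {2, 8, 11, 19, 20, 30}
A ∩ B = elements in both A and B
A ∩ B = {11}
Checking if 1 ∈ A ∩ B
1 is not in A ∩ B → False

1 ∉ A ∩ B


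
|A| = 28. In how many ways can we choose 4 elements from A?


C(n,k) = n! / (k!(n-k)!)
C(28,4) = 28! / (4!24!)
= 20475

C(28,4) = 20475


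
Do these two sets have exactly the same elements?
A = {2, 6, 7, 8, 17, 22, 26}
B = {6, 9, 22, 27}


Two sets are equal iff they have exactly the same elements.
A = {2, 6, 7, 8, 17, 22, 26}
B = {6, 9, 22, 27}
Differences: {2, 7, 8, 9, 17, 26, 27}
A ≠ B

No, A ≠ B


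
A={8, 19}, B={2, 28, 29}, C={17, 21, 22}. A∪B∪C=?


A ∪ B = {2, 8, 19, 28, 29}
(A ∪ B) ∪ C = {2, 8, 17, 19, 21, 22, 28, 29}

A ∪ B ∪ C = {2, 8, 17, 19, 21, 22, 28, 29}


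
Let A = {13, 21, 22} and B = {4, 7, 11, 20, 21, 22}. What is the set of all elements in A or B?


A ∪ B = all elements in A or B (or both)
A = {13, 21, 22}
B = {4, 7, 11, 20, 21, 22}
A ∪ B = {4, 7, 11, 13, 20, 21, 22}

A ∪ B = {4, 7, 11, 13, 20, 21, 22}


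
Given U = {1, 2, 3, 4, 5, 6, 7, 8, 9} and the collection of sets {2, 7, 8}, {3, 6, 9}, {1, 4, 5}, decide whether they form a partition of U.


A partition requires: (1) non-empty parts, (2) pairwise disjoint, (3) union = U
Parts: {2, 7, 8}, {3, 6, 9}, {1, 4, 5}
Union of parts: {1, 2, 3, 4, 5, 6, 7, 8, 9}
U = {1, 2, 3, 4, 5, 6, 7, 8, 9}
All non-empty? True
Pairwise disjoint? True
Covers U? True

Yes, valid partition


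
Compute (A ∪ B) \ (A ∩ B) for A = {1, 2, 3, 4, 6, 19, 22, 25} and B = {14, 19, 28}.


A △ B = (A \ B) ∪ (B \ A) = elements in exactly one of A or B
A \ B = {1, 2, 3, 4, 6, 22, 25}
B \ A = {14, 28}
A △ B = {1, 2, 3, 4, 6, 14, 22, 25, 28}

A △ B = {1, 2, 3, 4, 6, 14, 22, 25, 28}


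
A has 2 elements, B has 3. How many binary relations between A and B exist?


A relation from A to B is any subset of A × B.
|A × B| = 2 × 3 = 6
# relations = 2^|A × B| = 2^6 = 64

Number of relations = 64


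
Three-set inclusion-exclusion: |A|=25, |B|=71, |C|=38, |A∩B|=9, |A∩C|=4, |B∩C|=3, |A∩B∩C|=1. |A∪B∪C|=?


|A∪B∪C| = |A|+|B|+|C| - |A∩B|-|A∩C|-|B∩C| + |A∩B∩C|
= 25+71+38 - 9-4-3 + 1
= 134 - 16 + 1
= 119

|A ∪ B ∪ C| = 119


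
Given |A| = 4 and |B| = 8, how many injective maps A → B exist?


An injection sends each of |A| = 4 inputs to a distinct output in B.
# injections = |B|·(|B|-1)·…·(|B|-|A|+1) = 8! / (8 - 4)!
= 8 × 7 × 6 × 5
= 1680

Number of injections = 1680


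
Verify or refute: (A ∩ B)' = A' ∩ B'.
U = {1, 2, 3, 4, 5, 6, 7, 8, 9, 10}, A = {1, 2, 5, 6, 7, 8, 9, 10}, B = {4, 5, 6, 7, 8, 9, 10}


LHS: A ∩ B = {5, 6, 7, 8, 9, 10}
(A ∩ B)' = U \ (A ∩ B) = {1, 2, 3, 4}
A' = {3, 4}, B' = {1, 2, 3}
Claimed RHS: A' ∩ B' = {3}
Identity is INVALID: LHS = {1, 2, 3, 4} but the RHS claimed here equals {3}. The correct form is (A ∩ B)' = A' ∪ B'.

Identity is invalid: (A ∩ B)' = {1, 2, 3, 4} but A' ∩ B' = {3}. The correct De Morgan law is (A ∩ B)' = A' ∪ B'.


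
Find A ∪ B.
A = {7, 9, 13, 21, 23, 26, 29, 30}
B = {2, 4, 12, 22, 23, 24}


A ∪ B = all elements in A or B (or both)
A = {7, 9, 13, 21, 23, 26, 29, 30}
B = {2, 4, 12, 22, 23, 24}
A ∪ B = {2, 4, 7, 9, 12, 13, 21, 22, 23, 24, 26, 29, 30}

A ∪ B = {2, 4, 7, 9, 12, 13, 21, 22, 23, 24, 26, 29, 30}


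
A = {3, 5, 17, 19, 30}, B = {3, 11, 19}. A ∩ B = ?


A ∩ B = elements in both A and B
A = {3, 5, 17, 19, 30}
B = {3, 11, 19}
A ∩ B = {3, 19}

A ∩ B = {3, 19}


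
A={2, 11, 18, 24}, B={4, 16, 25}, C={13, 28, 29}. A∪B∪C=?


A ∪ B = {2, 4, 11, 16, 18, 24, 25}
(A ∪ B) ∪ C = {2, 4, 11, 13, 16, 18, 24, 25, 28, 29}

A ∪ B ∪ C = {2, 4, 11, 13, 16, 18, 24, 25, 28, 29}


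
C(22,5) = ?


C(n,k) = n! / (k!(n-k)!)
C(22,5) = 22! / (5!17!)
= 26334

C(22,5) = 26334


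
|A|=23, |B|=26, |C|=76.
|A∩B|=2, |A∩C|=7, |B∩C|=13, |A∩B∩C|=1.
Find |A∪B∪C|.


|A∪B∪C| = |A|+|B|+|C| - |A∩B|-|A∩C|-|B∩C| + |A∩B∩C|
= 23+26+76 - 2-7-13 + 1
= 125 - 22 + 1
= 104

|A ∪ B ∪ C| = 104


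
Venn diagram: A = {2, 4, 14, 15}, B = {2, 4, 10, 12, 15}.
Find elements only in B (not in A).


A = {2, 4, 14, 15}
B = {2, 4, 10, 12, 15}
Region: only in B (not in A)
Elements: {10, 12}

Elements only in B (not in A): {10, 12}


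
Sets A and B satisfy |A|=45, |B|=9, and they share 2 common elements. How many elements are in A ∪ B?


|A ∪ B| = |A| + |B| - |A ∩ B|
= 45 + 9 - 2
= 52

|A ∪ B| = 52


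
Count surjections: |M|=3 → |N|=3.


n = |M| = 3, k = |N| = 3. Surjections via inclusion-exclusion:
S(n,k) = Σ(-1)^i × C(k,i) × (k-i)^n, i=0 to k
i=0: (-1)^0×C(3,0)×3^3 = 27
i=1: (-1)^1×C(3,1)×2^3 = -24
i=2: (-1)^2×C(3,2)×1^3 = 3
i=3: (-1)^3×C(3,3)×0^3 = 0
Total = 6

Number of surjections = 6


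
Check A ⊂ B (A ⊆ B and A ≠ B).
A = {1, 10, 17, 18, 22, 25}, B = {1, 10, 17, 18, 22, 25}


A ⊂ B requires: A ⊆ B AND A ≠ B.
A ⊆ B? Yes
A = B? Yes
A = B, so A is not a PROPER subset.

No, A is not a proper subset of B


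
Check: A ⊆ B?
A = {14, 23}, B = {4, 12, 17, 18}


A ⊆ B means every element of A is in B.
Elements in A not in B: {14, 23}
So A ⊄ B.

No, A ⊄ B


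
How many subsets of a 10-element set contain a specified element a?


Subsets of A containing a correspond to subsets of A \ {a}, which has 9 elements.
Count = 2^(n-1) = 2^9
= 512

Number of subsets containing a = 512


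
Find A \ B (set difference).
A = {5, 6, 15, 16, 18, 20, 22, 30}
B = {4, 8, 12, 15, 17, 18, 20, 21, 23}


A \ B = elements in A but not in B
A = {5, 6, 15, 16, 18, 20, 22, 30}
B = {4, 8, 12, 15, 17, 18, 20, 21, 23}
Remove from A any elements in B
A \ B = {5, 6, 16, 22, 30}

A \ B = {5, 6, 16, 22, 30}


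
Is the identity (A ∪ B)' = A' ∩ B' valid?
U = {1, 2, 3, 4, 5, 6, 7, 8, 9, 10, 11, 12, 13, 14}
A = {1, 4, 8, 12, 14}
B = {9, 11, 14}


LHS: A ∪ B = {1, 4, 8, 9, 11, 12, 14}
(A ∪ B)' = U \ (A ∪ B) = {2, 3, 5, 6, 7, 10, 13}
A' = {2, 3, 5, 6, 7, 9, 10, 11, 13}, B' = {1, 2, 3, 4, 5, 6, 7, 8, 10, 12, 13}
Claimed RHS: A' ∩ B' = {2, 3, 5, 6, 7, 10, 13}
Identity is VALID: LHS = RHS = {2, 3, 5, 6, 7, 10, 13} ✓

Identity is valid. (A ∪ B)' = A' ∩ B' = {2, 3, 5, 6, 7, 10, 13}


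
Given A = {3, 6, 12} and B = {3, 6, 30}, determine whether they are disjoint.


Disjoint means A ∩ B = ∅.
A ∩ B = {3, 6}
A ∩ B ≠ ∅, so A and B are NOT disjoint.

No, A and B are not disjoint (A ∩ B = {3, 6})


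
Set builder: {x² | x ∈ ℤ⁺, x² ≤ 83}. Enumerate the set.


Checking each candidate:
Condition: positive perfect squares ≤ 83
Result = {1, 4, 9, 16, 25, 36, 49, 64, 81}

{1, 4, 9, 16, 25, 36, 49, 64, 81}


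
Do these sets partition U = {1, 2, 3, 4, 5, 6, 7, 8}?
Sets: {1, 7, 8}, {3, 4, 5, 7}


A partition requires: (1) non-empty parts, (2) pairwise disjoint, (3) union = U
Parts: {1, 7, 8}, {3, 4, 5, 7}
Union of parts: {1, 3, 4, 5, 7, 8}
U = {1, 2, 3, 4, 5, 6, 7, 8}
All non-empty? True
Pairwise disjoint? False
Covers U? False

No, not a valid partition


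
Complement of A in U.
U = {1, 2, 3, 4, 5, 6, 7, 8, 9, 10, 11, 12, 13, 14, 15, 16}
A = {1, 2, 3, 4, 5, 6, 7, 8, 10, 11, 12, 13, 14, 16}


Aᶜ = U \ A = elements in U but not in A
U = {1, 2, 3, 4, 5, 6, 7, 8, 9, 10, 11, 12, 13, 14, 15, 16}
A = {1, 2, 3, 4, 5, 6, 7, 8, 10, 11, 12, 13, 14, 16}
Aᶜ = {9, 15}

Aᶜ = {9, 15}


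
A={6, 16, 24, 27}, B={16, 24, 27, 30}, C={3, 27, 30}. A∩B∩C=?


A ∩ B = {16, 24, 27}
(A ∩ B) ∩ C = {27}

A ∩ B ∩ C = {27}


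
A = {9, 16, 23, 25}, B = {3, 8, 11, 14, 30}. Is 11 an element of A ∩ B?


A = {9, 16, 23, 25}, B = {3, 8, 11, 14, 30}
A ∩ B = elements in both A and B
A ∩ B = ∅
Checking if 11 ∈ A ∩ B
11 is not in A ∩ B → False

11 ∉ A ∩ B


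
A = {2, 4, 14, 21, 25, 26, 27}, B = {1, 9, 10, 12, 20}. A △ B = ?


A △ B = (A \ B) ∪ (B \ A) = elements in exactly one of A or B
A \ B = {2, 4, 14, 21, 25, 26, 27}
B \ A = {1, 9, 10, 12, 20}
A △ B = {1, 2, 4, 9, 10, 12, 14, 20, 21, 25, 26, 27}

A △ B = {1, 2, 4, 9, 10, 12, 14, 20, 21, 25, 26, 27}


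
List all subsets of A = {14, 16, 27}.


|A| = 3, so |P(A)| = 2^3 = 8
Enumerate subsets by cardinality (0 to 3):
∅, {14}, {16}, {27}, {14, 16}, {14, 27}, {16, 27}, {14, 16, 27}

P(A) has 8 subsets: ∅, {14}, {16}, {27}, {14, 16}, {14, 27}, {16, 27}, {14, 16, 27}


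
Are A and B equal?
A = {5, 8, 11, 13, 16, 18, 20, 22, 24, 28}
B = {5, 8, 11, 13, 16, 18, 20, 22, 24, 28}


Two sets are equal iff they have exactly the same elements.
A = {5, 8, 11, 13, 16, 18, 20, 22, 24, 28}
B = {5, 8, 11, 13, 16, 18, 20, 22, 24, 28}
Same elements → A = B

Yes, A = B


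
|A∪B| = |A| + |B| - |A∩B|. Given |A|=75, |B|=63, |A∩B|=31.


|A ∪ B| = |A| + |B| - |A ∩ B|
= 75 + 63 - 31
= 107

|A ∪ B| = 107


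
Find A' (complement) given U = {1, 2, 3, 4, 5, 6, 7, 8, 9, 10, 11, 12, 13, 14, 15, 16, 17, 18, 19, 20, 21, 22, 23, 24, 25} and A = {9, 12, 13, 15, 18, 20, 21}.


Aᶜ = U \ A = elements in U but not in A
U = {1, 2, 3, 4, 5, 6, 7, 8, 9, 10, 11, 12, 13, 14, 15, 16, 17, 18, 19, 20, 21, 22, 23, 24, 25}
A = {9, 12, 13, 15, 18, 20, 21}
Aᶜ = {1, 2, 3, 4, 5, 6, 7, 8, 10, 11, 14, 16, 17, 19, 22, 23, 24, 25}

Aᶜ = {1, 2, 3, 4, 5, 6, 7, 8, 10, 11, 14, 16, 17, 19, 22, 23, 24, 25}


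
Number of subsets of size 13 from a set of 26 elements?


C(n,k) = n! / (k!(n-k)!)
C(26,13) = 26! / (13!13!)
= 10400600

C(26,13) = 10400600


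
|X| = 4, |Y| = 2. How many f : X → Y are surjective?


n = |X| = 4, k = |Y| = 2. Surjections via inclusion-exclusion:
S(n,k) = Σ(-1)^i × C(k,i) × (k-i)^n, i=0 to k
i=0: (-1)^0×C(2,0)×2^4 = 16
i=1: (-1)^1×C(2,1)×1^4 = -2
i=2: (-1)^2×C(2,2)×0^4 = 0
Total = 14

Number of surjections = 14


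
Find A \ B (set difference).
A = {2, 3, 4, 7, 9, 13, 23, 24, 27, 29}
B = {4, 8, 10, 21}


A \ B = elements in A but not in B
A = {2, 3, 4, 7, 9, 13, 23, 24, 27, 29}
B = {4, 8, 10, 21}
Remove from A any elements in B
A \ B = {2, 3, 7, 9, 13, 23, 24, 27, 29}

A \ B = {2, 3, 7, 9, 13, 23, 24, 27, 29}


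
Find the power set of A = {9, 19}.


|A| = 2, so |P(A)| = 2^2 = 4
Enumerate subsets by cardinality (0 to 2):
∅, {9}, {19}, {9, 19}

P(A) has 4 subsets: ∅, {9}, {19}, {9, 19}


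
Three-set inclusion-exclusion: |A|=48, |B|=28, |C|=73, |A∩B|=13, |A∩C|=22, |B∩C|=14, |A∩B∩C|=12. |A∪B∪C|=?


|A∪B∪C| = |A|+|B|+|C| - |A∩B|-|A∩C|-|B∩C| + |A∩B∩C|
= 48+28+73 - 13-22-14 + 12
= 149 - 49 + 12
= 112

|A ∪ B ∪ C| = 112


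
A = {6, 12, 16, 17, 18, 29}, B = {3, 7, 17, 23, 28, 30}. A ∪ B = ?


A ∪ B = all elements in A or B (or both)
A = {6, 12, 16, 17, 18, 29}
B = {3, 7, 17, 23, 28, 30}
A ∪ B = {3, 6, 7, 12, 16, 17, 18, 23, 28, 29, 30}

A ∪ B = {3, 6, 7, 12, 16, 17, 18, 23, 28, 29, 30}


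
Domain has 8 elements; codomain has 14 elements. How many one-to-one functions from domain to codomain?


An injection sends each of |A| = 8 inputs to a distinct output in B.
# injections = |B|·(|B|-1)·…·(|B|-|A|+1) = 14! / (14 - 8)!
= 14 × 13 × 12 × 11 × 10 × 9 × 8 × 7
= 121080960

Number of injections = 121080960


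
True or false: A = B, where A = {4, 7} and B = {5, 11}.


Two sets are equal iff they have exactly the same elements.
A = {4, 7}
B = {5, 11}
Differences: {4, 5, 7, 11}
A ≠ B

No, A ≠ B


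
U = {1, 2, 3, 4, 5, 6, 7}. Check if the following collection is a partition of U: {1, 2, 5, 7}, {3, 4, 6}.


A partition requires: (1) non-empty parts, (2) pairwise disjoint, (3) union = U
Parts: {1, 2, 5, 7}, {3, 4, 6}
Union of parts: {1, 2, 3, 4, 5, 6, 7}
U = {1, 2, 3, 4, 5, 6, 7}
All non-empty? True
Pairwise disjoint? True
Covers U? True

Yes, valid partition


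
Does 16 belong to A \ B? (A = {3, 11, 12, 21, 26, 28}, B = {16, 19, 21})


A = {3, 11, 12, 21, 26, 28}, B = {16, 19, 21}
A \ B = elements in A but not in B
A \ B = {3, 11, 12, 26, 28}
Checking if 16 ∈ A \ B
16 is not in A \ B → False

16 ∉ A \ B


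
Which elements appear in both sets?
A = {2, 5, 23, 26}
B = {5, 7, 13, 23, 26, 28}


A ∩ B = elements in both A and B
A = {2, 5, 23, 26}
B = {5, 7, 13, 23, 26, 28}
A ∩ B = {5, 23, 26}

A ∩ B = {5, 23, 26}


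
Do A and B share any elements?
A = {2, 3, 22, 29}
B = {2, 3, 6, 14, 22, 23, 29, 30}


Disjoint means A ∩ B = ∅.
A ∩ B = {2, 3, 22, 29}
A ∩ B ≠ ∅, so A and B are NOT disjoint.

Yes — A and B share the element(s) of A ∩ B = {2, 3, 22, 29}, so they are not disjoint


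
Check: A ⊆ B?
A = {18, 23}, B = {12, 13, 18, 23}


A ⊆ B means every element of A is in B.
All elements of A are in B.
So A ⊆ B.

Yes, A ⊆ B


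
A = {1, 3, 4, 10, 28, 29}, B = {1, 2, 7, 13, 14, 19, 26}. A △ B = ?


A △ B = (A \ B) ∪ (B \ A) = elements in exactly one of A or B
A \ B = {3, 4, 10, 28, 29}
B \ A = {2, 7, 13, 14, 19, 26}
A △ B = {2, 3, 4, 7, 10, 13, 14, 19, 26, 28, 29}

A △ B = {2, 3, 4, 7, 10, 13, 14, 19, 26, 28, 29}


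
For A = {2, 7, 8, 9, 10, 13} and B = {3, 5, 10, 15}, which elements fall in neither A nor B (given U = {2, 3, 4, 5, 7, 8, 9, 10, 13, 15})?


A = {2, 7, 8, 9, 10, 13}
B = {3, 5, 10, 15}
Region: in neither A nor B (given U = {2, 3, 4, 5, 7, 8, 9, 10, 13, 15})
Elements: {4}

Elements in neither A nor B (given U = {2, 3, 4, 5, 7, 8, 9, 10, 13, 15}): {4}


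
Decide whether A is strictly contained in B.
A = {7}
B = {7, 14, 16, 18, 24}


A ⊂ B requires: A ⊆ B AND A ≠ B.
A ⊆ B? Yes
A = B? No
A ⊂ B: Yes (A is a proper subset of B)

Yes, A ⊂ B


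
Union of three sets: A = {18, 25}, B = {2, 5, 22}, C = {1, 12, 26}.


A ∪ B = {2, 5, 18, 22, 25}
(A ∪ B) ∪ C = {1, 2, 5, 12, 18, 22, 25, 26}

A ∪ B ∪ C = {1, 2, 5, 12, 18, 22, 25, 26}


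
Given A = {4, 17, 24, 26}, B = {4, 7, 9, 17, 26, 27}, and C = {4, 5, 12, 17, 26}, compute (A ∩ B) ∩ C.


A ∩ B = {4, 17, 26}
(A ∩ B) ∩ C = {4, 17, 26}

A ∩ B ∩ C = {4, 17, 26}


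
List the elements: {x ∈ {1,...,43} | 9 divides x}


Checking each candidate:
Condition: multiples of 9 in {1,...,43}
Result = {9, 18, 27, 36}

{9, 18, 27, 36}


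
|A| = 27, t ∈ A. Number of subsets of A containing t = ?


Subsets of A containing t correspond to subsets of A \ {t}, which has 26 elements.
Count = 2^(n-1) = 2^26
= 67108864

Number of subsets containing t = 67108864


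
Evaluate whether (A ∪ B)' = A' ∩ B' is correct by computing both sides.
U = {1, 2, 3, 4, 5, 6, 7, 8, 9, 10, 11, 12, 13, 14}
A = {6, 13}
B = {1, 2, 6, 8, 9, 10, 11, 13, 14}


LHS: A ∪ B = {1, 2, 6, 8, 9, 10, 11, 13, 14}
(A ∪ B)' = U \ (A ∪ B) = {3, 4, 5, 7, 12}
A' = {1, 2, 3, 4, 5, 7, 8, 9, 10, 11, 12, 14}, B' = {3, 4, 5, 7, 12}
Claimed RHS: A' ∩ B' = {3, 4, 5, 7, 12}
Identity is VALID: LHS = RHS = {3, 4, 5, 7, 12} ✓

Identity is valid. (A ∪ B)' = A' ∩ B' = {3, 4, 5, 7, 12}


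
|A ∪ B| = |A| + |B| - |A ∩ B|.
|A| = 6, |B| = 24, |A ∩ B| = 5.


|A ∪ B| = |A| + |B| - |A ∩ B|
= 6 + 24 - 5
= 25

|A ∪ B| = 25


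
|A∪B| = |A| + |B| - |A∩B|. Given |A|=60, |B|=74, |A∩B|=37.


|A ∪ B| = |A| + |B| - |A ∩ B|
= 60 + 74 - 37
= 97

|A ∪ B| = 97


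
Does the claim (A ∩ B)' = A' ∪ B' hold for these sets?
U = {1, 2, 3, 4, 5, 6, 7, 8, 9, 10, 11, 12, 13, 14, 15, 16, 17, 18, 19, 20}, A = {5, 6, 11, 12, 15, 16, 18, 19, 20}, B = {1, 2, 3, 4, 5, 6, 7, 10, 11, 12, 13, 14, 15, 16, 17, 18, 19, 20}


LHS: A ∩ B = {5, 6, 11, 12, 15, 16, 18, 19, 20}
(A ∩ B)' = U \ (A ∩ B) = {1, 2, 3, 4, 7, 8, 9, 10, 13, 14, 17}
A' = {1, 2, 3, 4, 7, 8, 9, 10, 13, 14, 17}, B' = {8, 9}
Claimed RHS: A' ∪ B' = {1, 2, 3, 4, 7, 8, 9, 10, 13, 14, 17}
Identity is VALID: LHS = RHS = {1, 2, 3, 4, 7, 8, 9, 10, 13, 14, 17} ✓

Identity is valid. (A ∩ B)' = A' ∪ B' = {1, 2, 3, 4, 7, 8, 9, 10, 13, 14, 17}


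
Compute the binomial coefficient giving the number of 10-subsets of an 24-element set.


C(n,k) = n! / (k!(n-k)!)
C(24,10) = 24! / (10!14!)
= 1961256

C(24,10) = 1961256


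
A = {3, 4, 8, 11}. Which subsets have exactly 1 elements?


|A| = 4, so A has C(4,1) = 4 subsets of size 1.
Enumerate by choosing 1 elements from A at a time:
{3}, {4}, {8}, {11}

1-element subsets (4 total): {3}, {4}, {8}, {11}


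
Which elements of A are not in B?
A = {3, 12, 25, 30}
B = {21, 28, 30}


A \ B = elements in A but not in B
A = {3, 12, 25, 30}
B = {21, 28, 30}
Remove from A any elements in B
A \ B = {3, 12, 25}

A \ B = {3, 12, 25}


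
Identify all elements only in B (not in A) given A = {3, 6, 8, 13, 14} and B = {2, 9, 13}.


A = {3, 6, 8, 13, 14}
B = {2, 9, 13}
Region: only in B (not in A)
Elements: {2, 9}

Elements only in B (not in A): {2, 9}
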